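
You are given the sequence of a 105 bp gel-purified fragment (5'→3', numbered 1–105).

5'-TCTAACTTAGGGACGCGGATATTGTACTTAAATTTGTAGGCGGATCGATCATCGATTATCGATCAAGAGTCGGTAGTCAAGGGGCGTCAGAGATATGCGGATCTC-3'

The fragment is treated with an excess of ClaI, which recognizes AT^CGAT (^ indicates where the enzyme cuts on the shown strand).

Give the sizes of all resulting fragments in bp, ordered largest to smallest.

46, 45, 7, 7 bp

ClaI sites (ATCGAT) start at positions 44, 51, 58.
ClaI cuts after base 2 of each site, so after positions 45, 52, 59.
Linear molecule, 3 cuts → 4 fragments:
  1–45 → 45 bp
  46–52 → 7 bp
  53–59 → 7 bp
  60–105 → 46 bp
Sorted largest to smallest: 46, 45, 7, 7 bp.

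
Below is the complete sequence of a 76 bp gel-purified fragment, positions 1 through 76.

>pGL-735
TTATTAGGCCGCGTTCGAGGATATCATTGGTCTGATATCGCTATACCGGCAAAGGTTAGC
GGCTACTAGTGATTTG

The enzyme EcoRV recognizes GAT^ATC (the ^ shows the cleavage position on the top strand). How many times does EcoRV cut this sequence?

GATATC occurs starting at positions 20, 34.
EcoRV cuts at 2 sites.

2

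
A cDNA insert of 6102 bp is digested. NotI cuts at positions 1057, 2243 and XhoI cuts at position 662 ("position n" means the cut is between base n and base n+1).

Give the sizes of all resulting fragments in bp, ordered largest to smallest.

Combined cut positions (sorted): 662, 1057, 2243.
Linear molecule, 3 cuts → 4 fragments:
  662 − 0 = 662 bp
  1057 − 662 = 395 bp
  2243 − 1057 = 1186 bp
  6102 − 2243 = 3859 bp
Sorted largest to smallest: 3859, 1186, 662, 395 bp.

3859, 1186, 662, 395 bp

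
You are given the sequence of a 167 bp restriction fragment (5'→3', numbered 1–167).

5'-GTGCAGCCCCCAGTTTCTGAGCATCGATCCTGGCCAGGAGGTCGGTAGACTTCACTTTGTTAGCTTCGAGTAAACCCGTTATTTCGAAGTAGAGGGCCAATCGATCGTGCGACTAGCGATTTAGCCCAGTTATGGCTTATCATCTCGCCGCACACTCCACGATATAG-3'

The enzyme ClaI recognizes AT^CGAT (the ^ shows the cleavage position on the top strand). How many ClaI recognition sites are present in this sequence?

ATCGAT occurs starting at positions 23, 100.
ClaI cuts at 2 sites.

2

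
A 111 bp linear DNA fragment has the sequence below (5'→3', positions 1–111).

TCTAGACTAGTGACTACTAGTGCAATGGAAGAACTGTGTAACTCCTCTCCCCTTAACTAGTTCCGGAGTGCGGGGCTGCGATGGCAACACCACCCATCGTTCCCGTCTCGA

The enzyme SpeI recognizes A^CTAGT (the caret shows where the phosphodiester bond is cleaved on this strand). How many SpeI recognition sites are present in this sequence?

3

ACTAGT occurs starting at positions 6, 16, 56.
SpeI cuts at 3 sites.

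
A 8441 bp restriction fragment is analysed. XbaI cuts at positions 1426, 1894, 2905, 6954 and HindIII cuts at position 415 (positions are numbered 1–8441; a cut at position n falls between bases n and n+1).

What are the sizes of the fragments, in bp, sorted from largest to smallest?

4049, 1487, 1011, 1011, 468, 415 bp

Combined cut positions (sorted): 415, 1426, 1894, 2905, 6954.
Linear molecule, 5 cuts → 6 fragments:
  415 − 0 = 415 bp
  1426 − 415 = 1011 bp
  1894 − 1426 = 468 bp
  2905 − 1894 = 1011 bp
  6954 − 2905 = 4049 bp
  8441 − 6954 = 1487 bp
Sorted largest to smallest: 4049, 1487, 1011, 1011, 468, 415 bp.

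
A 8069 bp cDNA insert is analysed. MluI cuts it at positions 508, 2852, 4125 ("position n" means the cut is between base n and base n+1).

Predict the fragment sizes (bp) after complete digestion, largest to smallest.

3944, 2344, 1273, 508 bp

Linear molecule, 3 cuts → 4 fragments:
  508 − 0 = 508 bp
  2852 − 508 = 2344 bp
  4125 − 2852 = 1273 bp
  8069 − 4125 = 3944 bp
Sorted largest to smallest: 3944, 2344, 1273, 508 bp.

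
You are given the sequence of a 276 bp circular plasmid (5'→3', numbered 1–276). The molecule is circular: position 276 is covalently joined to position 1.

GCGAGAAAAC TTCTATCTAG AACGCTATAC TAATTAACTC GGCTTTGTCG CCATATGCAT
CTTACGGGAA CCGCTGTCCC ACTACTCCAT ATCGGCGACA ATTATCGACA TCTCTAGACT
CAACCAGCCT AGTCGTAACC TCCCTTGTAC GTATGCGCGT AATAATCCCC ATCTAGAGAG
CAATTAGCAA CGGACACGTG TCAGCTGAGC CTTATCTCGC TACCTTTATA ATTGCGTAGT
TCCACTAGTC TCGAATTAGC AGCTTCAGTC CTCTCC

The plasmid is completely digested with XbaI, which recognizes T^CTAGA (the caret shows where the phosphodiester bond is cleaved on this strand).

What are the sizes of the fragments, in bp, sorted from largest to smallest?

120, 97, 59 bp

XbaI sites (TCTAGA) start at positions 16, 113, 172.
XbaI cuts after the first base of each site, so after positions 16, 113, 172.
Circular molecule, 3 cuts → 3 fragments:
  17–113 → 97 bp
  114–172 → 59 bp
  173–276 then 1–16 → 104 + 16 = 120 bp
Sorted largest to smallest: 120, 97, 59 bp.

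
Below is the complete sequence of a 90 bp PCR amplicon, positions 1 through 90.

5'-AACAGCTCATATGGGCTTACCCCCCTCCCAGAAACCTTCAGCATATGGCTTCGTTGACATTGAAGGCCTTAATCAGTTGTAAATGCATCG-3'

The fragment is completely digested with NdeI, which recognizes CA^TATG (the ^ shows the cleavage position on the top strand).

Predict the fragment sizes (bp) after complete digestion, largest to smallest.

NdeI sites (CATATG) start at positions 8, 42.
NdeI cuts after base 2 of each site, so after positions 9, 43.
Linear molecule, 2 cuts → 3 fragments:
  1–9 → 9 bp
  10–43 → 34 bp
  44–90 → 47 bp
Sorted largest to smallest: 47, 34, 9 bp.

47, 34, 9 bp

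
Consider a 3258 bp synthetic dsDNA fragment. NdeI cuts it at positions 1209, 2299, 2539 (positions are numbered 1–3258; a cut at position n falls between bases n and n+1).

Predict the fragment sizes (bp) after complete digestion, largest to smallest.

1209, 1090, 719, 240 bp

Linear molecule, 3 cuts → 4 fragments:
  1209 − 0 = 1209 bp
  2299 − 1209 = 1090 bp
  2539 − 2299 = 240 bp
  3258 − 2539 = 719 bp
Sorted largest to smallest: 1209, 1090, 719, 240 bp.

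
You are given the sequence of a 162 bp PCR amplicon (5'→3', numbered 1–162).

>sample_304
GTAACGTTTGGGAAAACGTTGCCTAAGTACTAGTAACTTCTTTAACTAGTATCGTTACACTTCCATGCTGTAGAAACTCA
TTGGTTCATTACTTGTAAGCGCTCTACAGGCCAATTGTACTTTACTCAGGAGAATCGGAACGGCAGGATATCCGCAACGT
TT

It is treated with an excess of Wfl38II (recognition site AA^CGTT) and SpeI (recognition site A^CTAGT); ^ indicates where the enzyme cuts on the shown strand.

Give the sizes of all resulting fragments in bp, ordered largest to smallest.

112, 16, 13, 12, 5, 4 bp

Wfl38II sites (AACGTT) start at positions 3, 15, 156.
Wfl38II cuts after base 2 of each site, so after positions 4, 16, 157.
SpeI sites (ACTAGT) start at positions 29, 45.
SpeI cuts after the first base of each site, so after positions 29, 45.
Combined cut positions: 4, 16, 29, 45, 157.
Linear molecule, 5 cuts → 6 fragments:
  1–4 → 4 bp
  5–16 → 12 bp
  17–29 → 13 bp
  30–45 → 16 bp
  46–157 → 112 bp
  158–162 → 5 bp
Sorted largest to smallest: 112, 16, 13, 12, 5, 4 bp.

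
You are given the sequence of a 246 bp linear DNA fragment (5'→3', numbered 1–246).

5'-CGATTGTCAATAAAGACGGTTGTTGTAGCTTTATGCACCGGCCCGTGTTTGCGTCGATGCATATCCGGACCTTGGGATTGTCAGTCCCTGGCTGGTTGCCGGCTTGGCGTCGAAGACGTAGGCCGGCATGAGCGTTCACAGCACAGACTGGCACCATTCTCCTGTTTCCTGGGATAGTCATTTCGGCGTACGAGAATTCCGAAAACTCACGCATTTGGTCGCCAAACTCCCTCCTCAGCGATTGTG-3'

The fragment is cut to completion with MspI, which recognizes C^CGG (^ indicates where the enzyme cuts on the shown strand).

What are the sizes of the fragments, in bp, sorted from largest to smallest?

123, 38, 34, 27, 24 bp

MspI sites (CCGG) start at positions 38, 65, 99, 123.
MspI cuts after the first base of each site, so after positions 38, 65, 99, 123.
Linear molecule, 4 cuts → 5 fragments:
  1–38 → 38 bp
  39–65 → 27 bp
  66–99 → 34 bp
  100–123 → 24 bp
  124–246 → 123 bp
Sorted largest to smallest: 123, 38, 34, 27, 24 bp.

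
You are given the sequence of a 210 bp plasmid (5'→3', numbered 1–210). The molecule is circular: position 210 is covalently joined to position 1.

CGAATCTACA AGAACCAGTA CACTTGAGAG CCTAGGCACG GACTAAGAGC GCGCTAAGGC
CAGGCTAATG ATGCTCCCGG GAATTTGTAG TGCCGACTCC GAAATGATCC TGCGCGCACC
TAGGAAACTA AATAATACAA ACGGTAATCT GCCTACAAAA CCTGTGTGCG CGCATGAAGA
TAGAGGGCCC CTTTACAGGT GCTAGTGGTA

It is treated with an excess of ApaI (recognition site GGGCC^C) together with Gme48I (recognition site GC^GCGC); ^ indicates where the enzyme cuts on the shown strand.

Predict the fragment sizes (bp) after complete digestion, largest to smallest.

71, 63, 56, 20 bp

The ApaI site (GGGCCC) starts at position 185.
ApaI cuts after base 5 of each site (before the last base), so after position 189.
Gme48I sites (GCGCGC) start at positions 49, 112, 168.
Gme48I cuts after base 2 of each site, so after positions 50, 113, 169.
Combined cut positions: 50, 113, 169, 189.
Circular molecule, 4 cuts → 4 fragments:
  51–113 → 63 bp
  114–169 → 56 bp
  170–189 → 20 bp
  190–210 then 1–50 → 21 + 50 = 71 bp
Sorted largest to smallest: 71, 63, 56, 20 bp.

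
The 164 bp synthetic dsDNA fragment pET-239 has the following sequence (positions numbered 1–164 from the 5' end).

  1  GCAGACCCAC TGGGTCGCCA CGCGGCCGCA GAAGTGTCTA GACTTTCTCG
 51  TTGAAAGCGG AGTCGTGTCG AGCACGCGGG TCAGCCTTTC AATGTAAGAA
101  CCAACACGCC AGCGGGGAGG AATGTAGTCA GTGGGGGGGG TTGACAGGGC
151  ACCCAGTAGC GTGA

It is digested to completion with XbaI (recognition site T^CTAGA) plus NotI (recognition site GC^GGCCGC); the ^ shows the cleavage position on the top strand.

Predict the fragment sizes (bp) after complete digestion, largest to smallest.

The XbaI site (TCTAGA) starts at position 37.
XbaI cuts after the first base of each site, so after position 37.
The NotI site (GCGGCCGC) starts at position 22.
NotI cuts after base 2 of each site, so after position 23.
Combined cut positions: 23, 37.
Linear molecule, 2 cuts → 3 fragments:
  1–23 → 23 bp
  24–37 → 14 bp
  38–164 → 127 bp
Sorted largest to smallest: 127, 23, 14 bp.

127, 23, 14 bp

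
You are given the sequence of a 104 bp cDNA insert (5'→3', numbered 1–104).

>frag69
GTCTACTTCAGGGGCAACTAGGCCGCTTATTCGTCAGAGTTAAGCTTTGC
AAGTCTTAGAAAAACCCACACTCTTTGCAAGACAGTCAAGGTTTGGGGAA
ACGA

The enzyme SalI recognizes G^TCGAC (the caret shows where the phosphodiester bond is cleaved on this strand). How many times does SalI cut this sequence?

0

No occurrence of GTCGAC is present in the sequence.
SalI does not cut: 0 sites.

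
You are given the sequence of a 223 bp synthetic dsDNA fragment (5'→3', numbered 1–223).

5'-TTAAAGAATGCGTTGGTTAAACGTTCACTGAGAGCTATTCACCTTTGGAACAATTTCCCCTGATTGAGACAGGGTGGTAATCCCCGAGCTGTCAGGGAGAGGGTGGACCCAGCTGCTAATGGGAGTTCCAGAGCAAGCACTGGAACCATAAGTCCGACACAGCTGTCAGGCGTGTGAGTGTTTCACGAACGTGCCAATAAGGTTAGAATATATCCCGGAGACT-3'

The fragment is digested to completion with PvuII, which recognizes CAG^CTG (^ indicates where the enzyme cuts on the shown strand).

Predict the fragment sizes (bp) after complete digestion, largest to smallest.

PvuII sites (CAGCTG) start at positions 110, 160.
PvuII cuts after base 3 of each site, so after positions 112, 162.
Linear molecule, 2 cuts → 3 fragments:
  1–112 → 112 bp
  113–162 → 50 bp
  163–223 → 61 bp
Sorted largest to smallest: 112, 61, 50 bp.

112, 61, 50 bp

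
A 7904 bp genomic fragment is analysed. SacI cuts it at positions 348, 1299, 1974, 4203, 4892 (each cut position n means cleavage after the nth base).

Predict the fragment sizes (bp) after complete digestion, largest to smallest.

3012, 2229, 951, 689, 675, 348 bp

Linear molecule, 5 cuts → 6 fragments:
  348 − 0 = 348 bp
  1299 − 348 = 951 bp
  1974 − 1299 = 675 bp
  4203 − 1974 = 2229 bp
  4892 − 4203 = 689 bp
  7904 − 4892 = 3012 bp
Sorted largest to smallest: 3012, 2229, 951, 689, 675, 348 bp.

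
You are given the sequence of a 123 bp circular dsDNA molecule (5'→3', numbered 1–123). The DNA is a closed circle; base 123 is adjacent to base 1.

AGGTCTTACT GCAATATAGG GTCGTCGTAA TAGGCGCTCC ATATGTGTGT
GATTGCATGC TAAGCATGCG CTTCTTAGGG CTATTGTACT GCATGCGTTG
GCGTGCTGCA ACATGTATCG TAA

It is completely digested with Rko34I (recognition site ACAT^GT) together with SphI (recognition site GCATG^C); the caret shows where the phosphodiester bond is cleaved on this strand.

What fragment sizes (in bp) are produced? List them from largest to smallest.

68, 27, 19, 9 bp

The Rko34I site (ACATGT) starts at position 111.
Rko34I cuts after base 4 of each site, so after position 114.
SphI sites (GCATGC) start at positions 55, 64, 91.
SphI cuts after base 5 of each site (before the last base), so after positions 59, 68, 95.
Combined cut positions: 59, 68, 95, 114.
Circular molecule, 4 cuts → 4 fragments:
  60–68 → 9 bp
  69–95 → 27 bp
  96–114 → 19 bp
  115–123 then 1–59 → 9 + 59 = 68 bp
Sorted largest to smallest: 68, 27, 19, 9 bp.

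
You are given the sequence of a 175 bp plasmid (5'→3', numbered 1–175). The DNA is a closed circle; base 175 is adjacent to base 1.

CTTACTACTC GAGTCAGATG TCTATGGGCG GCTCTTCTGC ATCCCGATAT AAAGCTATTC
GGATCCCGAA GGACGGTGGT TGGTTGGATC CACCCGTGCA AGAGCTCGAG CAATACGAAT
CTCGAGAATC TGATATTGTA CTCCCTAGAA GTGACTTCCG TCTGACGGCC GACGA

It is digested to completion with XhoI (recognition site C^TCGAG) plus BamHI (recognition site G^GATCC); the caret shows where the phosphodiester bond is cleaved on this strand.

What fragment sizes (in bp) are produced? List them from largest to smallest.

XhoI sites (CTCGAG) start at positions 8, 105, 121.
XhoI cuts after the first base of each site, so after positions 8, 105, 121.
BamHI sites (GGATCC) start at positions 61, 86.
BamHI cuts after the first base of each site, so after positions 61, 86.
Combined cut positions: 8, 61, 86, 105, 121.
Circular molecule, 5 cuts → 5 fragments:
  9–61 → 53 bp
  62–86 → 25 bp
  87–105 → 19 bp
  106–121 → 16 bp
  122–175 then 1–8 → 54 + 8 = 62 bp
Sorted largest to smallest: 62, 53, 25, 19, 16 bp.

62, 53, 25, 19, 16 bp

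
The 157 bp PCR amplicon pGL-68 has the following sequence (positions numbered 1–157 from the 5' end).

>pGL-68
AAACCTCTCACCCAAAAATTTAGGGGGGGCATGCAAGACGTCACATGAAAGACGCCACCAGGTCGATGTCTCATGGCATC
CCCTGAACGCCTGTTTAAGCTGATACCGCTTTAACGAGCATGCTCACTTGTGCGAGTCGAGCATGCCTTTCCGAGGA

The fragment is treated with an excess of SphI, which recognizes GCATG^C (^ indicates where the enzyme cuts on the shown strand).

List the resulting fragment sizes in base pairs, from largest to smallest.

89, 33, 23, 12 bp

SphI sites (GCATGC) start at positions 29, 118, 141.
SphI cuts after base 5 of each site (before the last base), so after positions 33, 122, 145.
Linear molecule, 3 cuts → 4 fragments:
  1–33 → 33 bp
  34–122 → 89 bp
  123–145 → 23 bp
  146–157 → 12 bp
Sorted largest to smallest: 89, 33, 23, 12 bp.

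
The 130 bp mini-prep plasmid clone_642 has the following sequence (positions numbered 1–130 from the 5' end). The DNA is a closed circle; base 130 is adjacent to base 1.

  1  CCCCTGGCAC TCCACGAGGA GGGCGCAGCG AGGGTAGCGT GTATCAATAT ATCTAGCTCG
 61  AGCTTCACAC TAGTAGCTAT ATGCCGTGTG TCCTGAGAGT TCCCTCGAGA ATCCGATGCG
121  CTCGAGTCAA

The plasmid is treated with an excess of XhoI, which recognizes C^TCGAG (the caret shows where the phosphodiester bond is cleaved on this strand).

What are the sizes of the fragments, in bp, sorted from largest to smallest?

66, 47, 17 bp

XhoI sites (CTCGAG) start at positions 57, 104, 121.
XhoI cuts after the first base of each site, so after positions 57, 104, 121.
Circular molecule, 3 cuts → 3 fragments:
  58–104 → 47 bp
  105–121 → 17 bp
  122–130 then 1–57 → 9 + 57 = 66 bp
Sorted largest to smallest: 66, 47, 17 bp.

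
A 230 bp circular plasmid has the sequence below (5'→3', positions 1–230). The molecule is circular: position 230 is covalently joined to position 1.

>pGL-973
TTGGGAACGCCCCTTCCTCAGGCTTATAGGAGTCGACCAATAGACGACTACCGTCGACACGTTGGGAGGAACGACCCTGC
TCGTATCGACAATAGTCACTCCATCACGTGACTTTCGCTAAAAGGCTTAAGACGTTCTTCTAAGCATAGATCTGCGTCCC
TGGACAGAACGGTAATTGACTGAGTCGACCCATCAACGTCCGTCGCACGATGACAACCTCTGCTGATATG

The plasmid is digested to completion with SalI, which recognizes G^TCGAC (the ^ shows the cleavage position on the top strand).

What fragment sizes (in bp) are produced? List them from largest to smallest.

SalI sites (GTCGAC) start at positions 32, 53, 184.
SalI cuts after the first base of each site, so after positions 32, 53, 184.
Circular molecule, 3 cuts → 3 fragments:
  33–53 → 21 bp
  54–184 → 131 bp
  185–230 then 1–32 → 46 + 32 = 78 bp
Sorted largest to smallest: 131, 78, 21 bp.

131, 78, 21 bp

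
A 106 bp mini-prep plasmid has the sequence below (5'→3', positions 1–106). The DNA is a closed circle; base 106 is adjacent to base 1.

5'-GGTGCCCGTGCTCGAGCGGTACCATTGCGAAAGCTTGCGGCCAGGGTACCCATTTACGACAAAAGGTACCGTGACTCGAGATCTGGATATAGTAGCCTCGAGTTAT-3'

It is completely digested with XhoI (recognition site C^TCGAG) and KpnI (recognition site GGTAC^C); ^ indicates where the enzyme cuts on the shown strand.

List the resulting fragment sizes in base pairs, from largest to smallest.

27, 22, 20, 20, 11, 6 bp

XhoI sites (CTCGAG) start at positions 11, 75, 97.
XhoI cuts after the first base of each site, so after positions 11, 75, 97.
KpnI sites (GGTACC) start at positions 18, 45, 65.
KpnI cuts after base 5 of each site (before the last base), so after positions 22, 49, 69.
Combined cut positions: 11, 22, 49, 69, 75, 97.
Circular molecule, 6 cuts → 6 fragments:
  12–22 → 11 bp
  23–49 → 27 bp
  50–69 → 20 bp
  70–75 → 6 bp
  76–97 → 22 bp
  98–106 then 1–11 → 9 + 11 = 20 bp
Sorted largest to smallest: 27, 22, 20, 20, 11, 6 bp.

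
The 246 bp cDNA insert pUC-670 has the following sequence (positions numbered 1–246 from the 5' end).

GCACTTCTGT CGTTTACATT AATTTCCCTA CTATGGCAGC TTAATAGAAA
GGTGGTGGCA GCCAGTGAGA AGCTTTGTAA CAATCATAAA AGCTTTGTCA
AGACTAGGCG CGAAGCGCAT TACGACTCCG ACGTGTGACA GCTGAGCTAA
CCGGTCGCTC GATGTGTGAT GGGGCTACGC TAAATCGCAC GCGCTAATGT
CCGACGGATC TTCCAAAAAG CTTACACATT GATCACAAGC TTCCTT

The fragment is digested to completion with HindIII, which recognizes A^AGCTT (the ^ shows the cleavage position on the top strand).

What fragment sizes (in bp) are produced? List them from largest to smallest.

128, 70, 20, 19, 9 bp

HindIII sites (AAGCTT) start at positions 70, 90, 218, 237.
HindIII cuts after the first base of each site, so after positions 70, 90, 218, 237.
Linear molecule, 4 cuts → 5 fragments:
  1–70 → 70 bp
  71–90 → 20 bp
  91–218 → 128 bp
  219–237 → 19 bp
  238–246 → 9 bp
Sorted largest to smallest: 128, 70, 20, 19, 9 bp.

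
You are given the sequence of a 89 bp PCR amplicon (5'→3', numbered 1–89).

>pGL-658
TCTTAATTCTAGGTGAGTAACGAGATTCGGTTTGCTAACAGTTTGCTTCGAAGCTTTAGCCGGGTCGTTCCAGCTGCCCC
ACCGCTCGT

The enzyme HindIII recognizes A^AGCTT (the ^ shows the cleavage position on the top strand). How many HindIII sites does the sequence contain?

1

AAGCTT occurs starting at position 51.
HindIII cuts at 1 site.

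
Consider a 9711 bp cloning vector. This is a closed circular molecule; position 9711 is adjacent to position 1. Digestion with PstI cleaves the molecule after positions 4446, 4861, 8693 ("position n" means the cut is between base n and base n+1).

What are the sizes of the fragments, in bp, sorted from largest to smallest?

Circular molecule, 3 cuts → 3 fragments:
  4861 − 4446 = 415 bp
  8693 − 4861 = 3832 bp
  wrap: 9711 − 8693 + 4446 = 5464 bp
Sorted largest to smallest: 5464, 3832, 415 bp.

5464, 3832, 415 bp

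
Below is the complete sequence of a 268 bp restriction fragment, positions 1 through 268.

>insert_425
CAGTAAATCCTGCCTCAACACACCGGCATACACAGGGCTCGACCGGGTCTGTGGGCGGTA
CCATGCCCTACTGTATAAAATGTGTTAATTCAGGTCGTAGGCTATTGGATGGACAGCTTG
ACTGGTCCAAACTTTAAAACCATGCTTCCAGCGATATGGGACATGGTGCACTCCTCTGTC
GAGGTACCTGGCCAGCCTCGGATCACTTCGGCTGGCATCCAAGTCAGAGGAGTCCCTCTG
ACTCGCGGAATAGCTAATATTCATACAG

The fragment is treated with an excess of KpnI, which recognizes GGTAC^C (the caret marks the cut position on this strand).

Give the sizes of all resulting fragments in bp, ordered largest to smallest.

KpnI sites (GGTACC) start at positions 57, 183.
KpnI cuts after base 5 of each site (before the last base), so after positions 61, 187.
Linear molecule, 2 cuts → 3 fragments:
  1–61 → 61 bp
  62–187 → 126 bp
  188–268 → 81 bp
Sorted largest to smallest: 126, 81, 61 bp.

126, 81, 61 bp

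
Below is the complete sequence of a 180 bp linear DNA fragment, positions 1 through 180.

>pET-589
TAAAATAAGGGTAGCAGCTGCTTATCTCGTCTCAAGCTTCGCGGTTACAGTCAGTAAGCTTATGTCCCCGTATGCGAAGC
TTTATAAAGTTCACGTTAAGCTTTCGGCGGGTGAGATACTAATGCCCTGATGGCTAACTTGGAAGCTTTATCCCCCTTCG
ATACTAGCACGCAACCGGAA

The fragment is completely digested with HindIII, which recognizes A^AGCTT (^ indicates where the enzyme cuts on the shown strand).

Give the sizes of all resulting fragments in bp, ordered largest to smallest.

HindIII sites (AAGCTT) start at positions 34, 56, 77, 98, 143.
HindIII cuts after the first base of each site, so after positions 34, 56, 77, 98, 143.
Linear molecule, 5 cuts → 6 fragments:
  1–34 → 34 bp
  35–56 → 22 bp
  57–77 → 21 bp
  78–98 → 21 bp
  99–143 → 45 bp
  144–180 → 37 bp
Sorted largest to smallest: 45, 37, 34, 22, 21, 21 bp.

45, 37, 34, 22, 21, 21 bp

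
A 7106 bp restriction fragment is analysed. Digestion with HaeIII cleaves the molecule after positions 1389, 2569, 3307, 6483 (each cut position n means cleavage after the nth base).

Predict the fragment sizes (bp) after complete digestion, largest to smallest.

Linear molecule, 4 cuts → 5 fragments:
  1389 − 0 = 1389 bp
  2569 − 1389 = 1180 bp
  3307 − 2569 = 738 bp
  6483 − 3307 = 3176 bp
  7106 − 6483 = 623 bp
Sorted largest to smallest: 3176, 1389, 1180, 738, 623 bp.

3176, 1389, 1180, 738, 623 bp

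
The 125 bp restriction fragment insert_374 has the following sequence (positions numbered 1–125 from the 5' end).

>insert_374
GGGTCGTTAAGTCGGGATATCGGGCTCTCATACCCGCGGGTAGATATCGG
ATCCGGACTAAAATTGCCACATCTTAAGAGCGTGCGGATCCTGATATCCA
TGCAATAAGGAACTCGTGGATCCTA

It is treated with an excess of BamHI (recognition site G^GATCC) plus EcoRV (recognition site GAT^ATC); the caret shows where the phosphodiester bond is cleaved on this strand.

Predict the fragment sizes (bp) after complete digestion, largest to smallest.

BamHI sites (GGATCC) start at positions 49, 86, 118.
BamHI cuts after the first base of each site, so after positions 49, 86, 118.
EcoRV sites (GATATC) start at positions 16, 43, 93.
EcoRV cuts after base 3 of each site, so after positions 18, 45, 95.
Combined cut positions: 18, 45, 49, 86, 95, 118.
Linear molecule, 6 cuts → 7 fragments:
  1–18 → 18 bp
  19–45 → 27 bp
  46–49 → 4 bp
  50–86 → 37 bp
  87–95 → 9 bp
  96–118 → 23 bp
  119–125 → 7 bp
Sorted largest to smallest: 37, 27, 23, 18, 9, 7, 4 bp.

37, 27, 23, 18, 9, 7, 4 bp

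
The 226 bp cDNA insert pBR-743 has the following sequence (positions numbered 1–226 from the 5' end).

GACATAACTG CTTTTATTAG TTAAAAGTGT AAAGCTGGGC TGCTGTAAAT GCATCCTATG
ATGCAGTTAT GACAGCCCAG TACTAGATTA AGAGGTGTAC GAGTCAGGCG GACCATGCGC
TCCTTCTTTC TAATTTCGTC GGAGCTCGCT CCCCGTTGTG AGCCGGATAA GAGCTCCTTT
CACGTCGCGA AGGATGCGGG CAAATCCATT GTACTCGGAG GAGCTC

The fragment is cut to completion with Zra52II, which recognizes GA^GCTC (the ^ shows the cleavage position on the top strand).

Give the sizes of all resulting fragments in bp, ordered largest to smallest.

143, 50, 29, 4 bp

Zra52II sites (GAGCTC) start at positions 142, 171, 221.
Zra52II cuts after base 2 of each site, so after positions 143, 172, 222.
Linear molecule, 3 cuts → 4 fragments:
  1–143 → 143 bp
  144–172 → 29 bp
  173–222 → 50 bp
  223–226 → 4 bp
Sorted largest to smallest: 143, 50, 29, 4 bp.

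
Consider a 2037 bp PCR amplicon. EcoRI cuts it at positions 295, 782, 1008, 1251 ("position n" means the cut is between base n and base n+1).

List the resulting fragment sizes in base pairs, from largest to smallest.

786, 487, 295, 243, 226 bp

Linear molecule, 4 cuts → 5 fragments:
  295 − 0 = 295 bp
  782 − 295 = 487 bp
  1008 − 782 = 226 bp
  1251 − 1008 = 243 bp
  2037 − 1251 = 786 bp
Sorted largest to smallest: 786, 487, 295, 243, 226 bp.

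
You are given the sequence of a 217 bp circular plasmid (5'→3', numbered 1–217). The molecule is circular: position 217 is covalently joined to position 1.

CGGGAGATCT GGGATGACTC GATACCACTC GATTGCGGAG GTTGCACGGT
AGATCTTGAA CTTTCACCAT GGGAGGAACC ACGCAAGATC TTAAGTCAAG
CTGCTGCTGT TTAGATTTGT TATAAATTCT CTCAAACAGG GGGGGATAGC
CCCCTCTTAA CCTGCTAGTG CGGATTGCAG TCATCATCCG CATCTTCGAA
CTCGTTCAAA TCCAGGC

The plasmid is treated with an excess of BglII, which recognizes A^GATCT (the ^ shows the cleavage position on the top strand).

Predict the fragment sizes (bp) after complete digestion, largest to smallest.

BglII sites (AGATCT) start at positions 5, 51, 86.
BglII cuts after the first base of each site, so after positions 5, 51, 86.
Circular molecule, 3 cuts → 3 fragments:
  6–51 → 46 bp
  52–86 → 35 bp
  87–217 then 1–5 → 131 + 5 = 136 bp
Sorted largest to smallest: 136, 46, 35 bp.

136, 46, 35 bp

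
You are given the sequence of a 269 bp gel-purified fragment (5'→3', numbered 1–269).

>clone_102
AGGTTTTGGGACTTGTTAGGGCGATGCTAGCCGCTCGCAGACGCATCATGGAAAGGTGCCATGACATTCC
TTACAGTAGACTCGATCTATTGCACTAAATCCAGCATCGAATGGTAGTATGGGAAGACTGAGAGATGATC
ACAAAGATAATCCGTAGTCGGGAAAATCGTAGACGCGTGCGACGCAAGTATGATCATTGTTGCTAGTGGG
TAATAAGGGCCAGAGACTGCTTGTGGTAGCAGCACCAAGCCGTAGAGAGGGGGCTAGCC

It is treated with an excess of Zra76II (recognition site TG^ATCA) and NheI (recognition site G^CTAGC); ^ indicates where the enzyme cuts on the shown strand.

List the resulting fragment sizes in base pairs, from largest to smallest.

Zra76II sites (TGATCA) start at positions 136, 191.
Zra76II cuts after base 2 of each site, so after positions 137, 192.
NheI sites (GCTAGC) start at positions 26, 263.
NheI cuts after the first base of each site, so after positions 26, 263.
Combined cut positions: 26, 137, 192, 263.
Linear molecule, 4 cuts → 5 fragments:
  1–26 → 26 bp
  27–137 → 111 bp
  138–192 → 55 bp
  193–263 → 71 bp
  264–269 → 6 bp
Sorted largest to smallest: 111, 71, 55, 26, 6 bp.

111, 71, 55, 26, 6 bp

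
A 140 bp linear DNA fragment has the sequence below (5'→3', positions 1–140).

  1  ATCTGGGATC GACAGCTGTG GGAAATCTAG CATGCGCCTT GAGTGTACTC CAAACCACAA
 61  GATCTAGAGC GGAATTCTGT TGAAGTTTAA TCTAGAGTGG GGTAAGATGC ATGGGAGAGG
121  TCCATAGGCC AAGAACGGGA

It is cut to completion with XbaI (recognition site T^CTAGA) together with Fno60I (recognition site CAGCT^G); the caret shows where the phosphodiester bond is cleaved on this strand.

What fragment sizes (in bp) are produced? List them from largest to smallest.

XbaI sites (TCTAGA) start at positions 63, 91.
XbaI cuts after the first base of each site, so after positions 63, 91.
The Fno60I site (CAGCTG) starts at position 13.
Fno60I cuts after base 5 of each site (before the last base), so after position 17.
Combined cut positions: 17, 63, 91.
Linear molecule, 3 cuts → 4 fragments:
  1–17 → 17 bp
  18–63 → 46 bp
  64–91 → 28 bp
  92–140 → 49 bp
Sorted largest to smallest: 49, 46, 28, 17 bp.

49, 46, 28, 17 bp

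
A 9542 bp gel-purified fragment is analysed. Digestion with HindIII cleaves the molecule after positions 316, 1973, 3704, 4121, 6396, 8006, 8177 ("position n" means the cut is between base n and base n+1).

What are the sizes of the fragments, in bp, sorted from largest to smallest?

2275, 1731, 1657, 1610, 1365, 417, 316, 171 bp

Linear molecule, 7 cuts → 8 fragments:
  316 − 0 = 316 bp
  1973 − 316 = 1657 bp
  3704 − 1973 = 1731 bp
  4121 − 3704 = 417 bp
  6396 − 4121 = 2275 bp
  8006 − 6396 = 1610 bp
  8177 − 8006 = 171 bp
  9542 − 8177 = 1365 bp
Sorted largest to smallest: 2275, 1731, 1657, 1610, 1365, 417, 316, 171 bp.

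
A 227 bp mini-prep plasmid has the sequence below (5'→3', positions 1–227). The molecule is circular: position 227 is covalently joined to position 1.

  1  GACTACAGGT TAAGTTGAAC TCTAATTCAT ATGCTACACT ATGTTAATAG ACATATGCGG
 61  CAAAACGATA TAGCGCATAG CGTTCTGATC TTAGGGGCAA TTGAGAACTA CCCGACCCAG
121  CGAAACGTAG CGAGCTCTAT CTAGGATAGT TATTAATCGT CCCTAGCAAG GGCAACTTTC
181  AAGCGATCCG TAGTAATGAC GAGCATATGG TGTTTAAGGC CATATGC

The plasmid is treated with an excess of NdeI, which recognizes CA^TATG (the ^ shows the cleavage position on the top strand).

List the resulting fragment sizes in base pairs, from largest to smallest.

152, 34, 24, 17 bp

NdeI sites (CATATG) start at positions 28, 52, 204, 221.
NdeI cuts after base 2 of each site, so after positions 29, 53, 205, 222.
Circular molecule, 4 cuts → 4 fragments:
  30–53 → 24 bp
  54–205 → 152 bp
  206–222 → 17 bp
  223–227 then 1–29 → 5 + 29 = 34 bp
Sorted largest to smallest: 152, 34, 24, 17 bp.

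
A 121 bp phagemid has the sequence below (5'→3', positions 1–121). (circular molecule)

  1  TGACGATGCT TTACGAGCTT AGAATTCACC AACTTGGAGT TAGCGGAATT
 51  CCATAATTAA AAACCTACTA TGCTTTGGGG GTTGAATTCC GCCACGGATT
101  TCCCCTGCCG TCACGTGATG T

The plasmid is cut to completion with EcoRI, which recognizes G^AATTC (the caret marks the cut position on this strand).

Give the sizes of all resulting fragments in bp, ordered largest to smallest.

EcoRI sites (GAATTC) start at positions 22, 46, 84.
EcoRI cuts after the first base of each site, so after positions 22, 46, 84.
Circular molecule, 3 cuts → 3 fragments:
  23–46 → 24 bp
  47–84 → 38 bp
  85–121 then 1–22 → 37 + 22 = 59 bp
Sorted largest to smallest: 59, 38, 24 bp.

59, 38, 24 bp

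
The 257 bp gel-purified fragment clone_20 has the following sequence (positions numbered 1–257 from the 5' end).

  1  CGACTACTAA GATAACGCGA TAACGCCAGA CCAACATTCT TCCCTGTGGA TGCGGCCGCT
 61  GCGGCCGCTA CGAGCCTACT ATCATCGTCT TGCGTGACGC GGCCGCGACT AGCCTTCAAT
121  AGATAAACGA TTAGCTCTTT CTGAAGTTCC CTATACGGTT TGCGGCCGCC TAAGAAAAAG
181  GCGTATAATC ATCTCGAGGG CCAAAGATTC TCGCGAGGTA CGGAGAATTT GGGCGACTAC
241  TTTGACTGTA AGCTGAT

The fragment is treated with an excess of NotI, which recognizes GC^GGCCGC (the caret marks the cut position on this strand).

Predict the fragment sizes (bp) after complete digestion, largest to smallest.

94, 63, 53, 38, 9 bp

NotI sites (GCGGCCGC) start at positions 52, 61, 99, 162.
NotI cuts after base 2 of each site, so after positions 53, 62, 100, 163.
Linear molecule, 4 cuts → 5 fragments:
  1–53 → 53 bp
  54–62 → 9 bp
  63–100 → 38 bp
  101–163 → 63 bp
  164–257 → 94 bp
Sorted largest to smallest: 94, 63, 53, 38, 9 bp.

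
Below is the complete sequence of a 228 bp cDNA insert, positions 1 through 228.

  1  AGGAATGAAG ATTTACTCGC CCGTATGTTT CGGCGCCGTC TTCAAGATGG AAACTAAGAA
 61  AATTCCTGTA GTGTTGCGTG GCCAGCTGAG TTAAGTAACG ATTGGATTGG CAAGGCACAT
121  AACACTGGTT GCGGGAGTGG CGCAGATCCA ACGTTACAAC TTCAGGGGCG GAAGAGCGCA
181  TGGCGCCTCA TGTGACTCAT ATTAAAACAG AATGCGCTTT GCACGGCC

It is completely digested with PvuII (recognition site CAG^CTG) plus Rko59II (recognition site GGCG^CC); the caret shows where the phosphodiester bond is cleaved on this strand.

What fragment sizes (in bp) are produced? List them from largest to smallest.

The PvuII site (CAGCTG) starts at position 83.
PvuII cuts after base 3 of each site, so after position 85.
Rko59II sites (GGCGCC) start at positions 32, 182.
Rko59II cuts after base 4 of each site, so after positions 35, 185.
Combined cut positions: 35, 85, 185.
Linear molecule, 3 cuts → 4 fragments:
  1–35 → 35 bp
  36–85 → 50 bp
  86–185 → 100 bp
  186–228 → 43 bp
Sorted largest to smallest: 100, 50, 43, 35 bp.

100, 50, 43, 35 bp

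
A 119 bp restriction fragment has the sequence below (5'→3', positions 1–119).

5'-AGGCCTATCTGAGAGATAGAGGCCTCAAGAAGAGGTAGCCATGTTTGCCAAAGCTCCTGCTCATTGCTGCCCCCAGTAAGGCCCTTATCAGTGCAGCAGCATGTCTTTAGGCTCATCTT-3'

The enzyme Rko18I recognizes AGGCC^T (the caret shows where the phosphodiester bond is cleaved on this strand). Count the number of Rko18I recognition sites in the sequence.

AGGCCT occurs starting at positions 1, 20.
Rko18I cuts at 2 sites.

2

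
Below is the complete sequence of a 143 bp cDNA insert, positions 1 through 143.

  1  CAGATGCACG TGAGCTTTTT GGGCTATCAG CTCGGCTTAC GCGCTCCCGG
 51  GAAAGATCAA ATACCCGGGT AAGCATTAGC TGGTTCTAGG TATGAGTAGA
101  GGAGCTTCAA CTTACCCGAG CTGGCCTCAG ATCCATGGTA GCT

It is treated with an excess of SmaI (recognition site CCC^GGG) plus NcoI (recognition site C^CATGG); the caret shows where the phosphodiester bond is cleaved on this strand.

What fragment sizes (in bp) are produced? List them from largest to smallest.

67, 48, 18, 10 bp

SmaI sites (CCCGGG) start at positions 46, 64.
SmaI cuts after base 3 of each site, so after positions 48, 66.
The NcoI site (CCATGG) starts at position 133.
NcoI cuts after the first base of each site, so after position 133.
Combined cut positions: 48, 66, 133.
Linear molecule, 3 cuts → 4 fragments:
  1–48 → 48 bp
  49–66 → 18 bp
  67–133 → 67 bp
  134–143 → 10 bp
Sorted largest to smallest: 67, 48, 18, 10 bp.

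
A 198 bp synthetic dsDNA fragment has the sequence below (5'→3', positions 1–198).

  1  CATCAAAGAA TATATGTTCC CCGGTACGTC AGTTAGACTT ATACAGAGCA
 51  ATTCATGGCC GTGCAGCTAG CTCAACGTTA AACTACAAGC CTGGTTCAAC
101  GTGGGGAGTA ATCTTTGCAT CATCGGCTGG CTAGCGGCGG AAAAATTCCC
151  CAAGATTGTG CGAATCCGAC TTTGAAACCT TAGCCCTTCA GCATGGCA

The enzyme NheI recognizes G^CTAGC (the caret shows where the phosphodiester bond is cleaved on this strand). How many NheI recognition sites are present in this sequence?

2

GCTAGC occurs starting at positions 66, 130.
NheI cuts at 2 sites.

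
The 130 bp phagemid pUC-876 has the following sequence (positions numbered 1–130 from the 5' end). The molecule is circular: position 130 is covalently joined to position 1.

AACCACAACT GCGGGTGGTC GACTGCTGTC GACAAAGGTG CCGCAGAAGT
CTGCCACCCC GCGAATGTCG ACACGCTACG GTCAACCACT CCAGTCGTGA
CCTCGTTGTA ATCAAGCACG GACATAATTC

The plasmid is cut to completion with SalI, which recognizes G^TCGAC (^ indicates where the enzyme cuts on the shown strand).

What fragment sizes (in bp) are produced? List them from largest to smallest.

81, 39, 10 bp

SalI sites (GTCGAC) start at positions 18, 28, 67.
SalI cuts after the first base of each site, so after positions 18, 28, 67.
Circular molecule, 3 cuts → 3 fragments:
  19–28 → 10 bp
  29–67 → 39 bp
  68–130 then 1–18 → 63 + 18 = 81 bp
Sorted largest to smallest: 81, 39, 10 bp.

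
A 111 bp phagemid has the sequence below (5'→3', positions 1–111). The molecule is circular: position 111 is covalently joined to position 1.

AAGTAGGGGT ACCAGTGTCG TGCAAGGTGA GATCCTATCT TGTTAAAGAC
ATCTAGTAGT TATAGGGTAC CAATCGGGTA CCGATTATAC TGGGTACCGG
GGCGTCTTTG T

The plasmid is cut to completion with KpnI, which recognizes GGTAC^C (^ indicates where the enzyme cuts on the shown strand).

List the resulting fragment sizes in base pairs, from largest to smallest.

KpnI sites (GGTACC) start at positions 8, 66, 77, 93.
KpnI cuts after base 5 of each site (before the last base), so after positions 12, 70, 81, 97.
Circular molecule, 4 cuts → 4 fragments:
  13–70 → 58 bp
  71–81 → 11 bp
  82–97 → 16 bp
  98–111 then 1–12 → 14 + 12 = 26 bp
Sorted largest to smallest: 58, 26, 16, 11 bp.

58, 26, 16, 11 bp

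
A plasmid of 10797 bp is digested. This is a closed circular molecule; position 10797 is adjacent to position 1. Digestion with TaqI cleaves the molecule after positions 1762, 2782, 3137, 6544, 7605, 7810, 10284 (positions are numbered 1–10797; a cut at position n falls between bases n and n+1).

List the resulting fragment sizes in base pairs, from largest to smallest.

Circular molecule, 7 cuts → 7 fragments:
  2782 − 1762 = 1020 bp
  3137 − 2782 = 355 bp
  6544 − 3137 = 3407 bp
  7605 − 6544 = 1061 bp
  7810 − 7605 = 205 bp
  10284 − 7810 = 2474 bp
  wrap: 10797 − 10284 + 1762 = 2275 bp
Sorted largest to smallest: 3407, 2474, 2275, 1061, 1020, 355, 205 bp.

3407, 2474, 2275, 1061, 1020, 355, 205 bp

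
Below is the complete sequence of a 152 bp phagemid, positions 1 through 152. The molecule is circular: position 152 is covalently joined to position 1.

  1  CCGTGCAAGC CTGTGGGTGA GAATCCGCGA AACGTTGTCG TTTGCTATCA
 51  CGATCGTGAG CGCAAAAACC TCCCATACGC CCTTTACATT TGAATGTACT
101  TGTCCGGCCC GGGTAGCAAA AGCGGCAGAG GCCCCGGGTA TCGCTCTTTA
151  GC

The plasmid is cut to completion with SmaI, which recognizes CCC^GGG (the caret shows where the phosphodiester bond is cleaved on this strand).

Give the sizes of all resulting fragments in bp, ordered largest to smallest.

SmaI sites (CCCGGG) start at positions 108, 133.
SmaI cuts after base 3 of each site, so after positions 110, 135.
Circular molecule, 2 cuts → 2 fragments:
  111–135 → 25 bp
  136–152 then 1–110 → 17 + 110 = 127 bp
Sorted largest to smallest: 127, 25 bp.

127, 25 bp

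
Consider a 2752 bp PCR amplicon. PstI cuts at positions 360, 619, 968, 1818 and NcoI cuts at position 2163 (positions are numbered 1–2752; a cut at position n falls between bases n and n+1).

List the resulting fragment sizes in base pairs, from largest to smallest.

Combined cut positions (sorted): 360, 619, 968, 1818, 2163.
Linear molecule, 5 cuts → 6 fragments:
  360 − 0 = 360 bp
  619 − 360 = 259 bp
  968 − 619 = 349 bp
  1818 − 968 = 850 bp
  2163 − 1818 = 345 bp
  2752 − 2163 = 589 bp
Sorted largest to smallest: 850, 589, 360, 349, 345, 259 bp.

850, 589, 360, 349, 345, 259 bp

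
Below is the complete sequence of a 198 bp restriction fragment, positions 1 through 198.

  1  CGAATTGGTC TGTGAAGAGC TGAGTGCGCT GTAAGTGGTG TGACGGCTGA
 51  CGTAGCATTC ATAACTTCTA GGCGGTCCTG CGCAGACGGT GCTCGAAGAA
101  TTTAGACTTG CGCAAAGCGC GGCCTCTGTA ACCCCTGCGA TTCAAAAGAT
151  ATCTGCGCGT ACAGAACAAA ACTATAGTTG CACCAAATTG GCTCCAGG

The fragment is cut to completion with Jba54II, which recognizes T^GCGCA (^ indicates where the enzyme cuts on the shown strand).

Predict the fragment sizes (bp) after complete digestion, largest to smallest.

89, 79, 30 bp

Jba54II sites (TGCGCA) start at positions 79, 109.
Jba54II cuts after the first base of each site, so after positions 79, 109.
Linear molecule, 2 cuts → 3 fragments:
  1–79 → 79 bp
  80–109 → 30 bp
  110–198 → 89 bp
Sorted largest to smallest: 89, 79, 30 bp.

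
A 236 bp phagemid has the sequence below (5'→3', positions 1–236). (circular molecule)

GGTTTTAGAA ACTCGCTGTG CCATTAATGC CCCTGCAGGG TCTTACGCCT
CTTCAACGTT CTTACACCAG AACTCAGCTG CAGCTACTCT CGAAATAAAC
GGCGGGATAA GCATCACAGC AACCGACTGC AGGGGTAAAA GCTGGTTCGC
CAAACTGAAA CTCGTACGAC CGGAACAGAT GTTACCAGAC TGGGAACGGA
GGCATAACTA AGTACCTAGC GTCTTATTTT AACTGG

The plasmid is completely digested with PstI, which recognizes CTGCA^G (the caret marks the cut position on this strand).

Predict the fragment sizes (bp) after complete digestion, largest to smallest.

PstI sites (CTGCAG) start at positions 33, 78, 127.
PstI cuts after base 5 of each site (before the last base), so after positions 37, 82, 131.
Circular molecule, 3 cuts → 3 fragments:
  38–82 → 45 bp
  83–131 → 49 bp
  132–236 then 1–37 → 105 + 37 = 142 bp
Sorted largest to smallest: 142, 49, 45 bp.

142, 49, 45 bp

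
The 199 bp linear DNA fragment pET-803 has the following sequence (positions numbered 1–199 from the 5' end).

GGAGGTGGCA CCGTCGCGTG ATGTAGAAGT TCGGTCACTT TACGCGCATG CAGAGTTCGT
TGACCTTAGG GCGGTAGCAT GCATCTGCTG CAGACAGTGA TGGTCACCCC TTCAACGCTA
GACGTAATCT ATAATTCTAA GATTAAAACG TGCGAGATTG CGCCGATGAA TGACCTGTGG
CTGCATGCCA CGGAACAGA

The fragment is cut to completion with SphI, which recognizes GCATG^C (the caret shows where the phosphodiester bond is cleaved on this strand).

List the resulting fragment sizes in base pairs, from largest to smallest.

106, 50, 31, 12 bp

SphI sites (GCATGC) start at positions 46, 77, 183.
SphI cuts after base 5 of each site (before the last base), so after positions 50, 81, 187.
Linear molecule, 3 cuts → 4 fragments:
  1–50 → 50 bp
  51–81 → 31 bp
  82–187 → 106 bp
  188–199 → 12 bp
Sorted largest to smallest: 106, 50, 31, 12 bp.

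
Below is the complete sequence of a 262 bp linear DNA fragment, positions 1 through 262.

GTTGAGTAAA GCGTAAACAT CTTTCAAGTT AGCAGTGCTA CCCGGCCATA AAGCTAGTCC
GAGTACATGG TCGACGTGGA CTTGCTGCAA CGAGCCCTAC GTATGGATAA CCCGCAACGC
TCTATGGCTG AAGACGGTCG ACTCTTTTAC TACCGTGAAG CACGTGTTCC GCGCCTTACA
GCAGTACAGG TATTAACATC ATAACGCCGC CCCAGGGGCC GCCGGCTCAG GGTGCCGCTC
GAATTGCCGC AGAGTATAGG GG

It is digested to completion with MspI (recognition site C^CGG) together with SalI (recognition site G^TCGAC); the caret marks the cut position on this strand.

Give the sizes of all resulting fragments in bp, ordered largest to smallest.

85, 67, 42, 40, 28 bp

MspI sites (CCGG) start at positions 42, 222.
MspI cuts after the first base of each site, so after positions 42, 222.
SalI sites (GTCGAC) start at positions 70, 137.
SalI cuts after the first base of each site, so after positions 70, 137.
Combined cut positions: 42, 70, 137, 222.
Linear molecule, 4 cuts → 5 fragments:
  1–42 → 42 bp
  43–70 → 28 bp
  71–137 → 67 bp
  138–222 → 85 bp
  223–262 → 40 bp
Sorted largest to smallest: 85, 67, 42, 40, 28 bp.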